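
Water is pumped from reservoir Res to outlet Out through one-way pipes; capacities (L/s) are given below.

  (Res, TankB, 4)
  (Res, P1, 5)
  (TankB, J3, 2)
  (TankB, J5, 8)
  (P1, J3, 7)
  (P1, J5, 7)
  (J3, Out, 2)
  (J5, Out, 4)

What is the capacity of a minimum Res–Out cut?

Augment Res→TankB→J3→Out: bottleneck 2, flow now 2.
Augment Res→TankB→J5→Out: bottleneck 2, flow now 4.
Augment Res→P1→J5→Out: bottleneck 2, flow now 6.
No augmenting path remains; maximum flow = 6.
By max-flow min-cut, the minimum cut capacity equals the max flow.
In the residual graph, reachable from Res: {Res, TankB, P1, J3, J5}.
Min-cut edges: J3→Out (2), J5→Out (4); capacity 2 + 4 = 6.

6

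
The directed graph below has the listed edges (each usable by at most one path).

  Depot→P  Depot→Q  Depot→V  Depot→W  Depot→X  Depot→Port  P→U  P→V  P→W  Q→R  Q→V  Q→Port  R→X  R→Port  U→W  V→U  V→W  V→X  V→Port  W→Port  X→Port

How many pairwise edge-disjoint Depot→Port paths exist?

Assign every edge capacity 1; by Menger, the answer equals the max flow.
Path Depot→Port (+1); total 1.
Path Depot→Q→Port (+1); total 2.
Path Depot→V→Port (+1); total 3.
Path Depot→W→Port (+1); total 4.
Path Depot→X→Port (+1); total 5.
No residual Depot→Port path; max flow = 5.
Certifying cut of size 5: {Depot→Port, Depot→Q, V→Port, W→Port, X→Port}.

5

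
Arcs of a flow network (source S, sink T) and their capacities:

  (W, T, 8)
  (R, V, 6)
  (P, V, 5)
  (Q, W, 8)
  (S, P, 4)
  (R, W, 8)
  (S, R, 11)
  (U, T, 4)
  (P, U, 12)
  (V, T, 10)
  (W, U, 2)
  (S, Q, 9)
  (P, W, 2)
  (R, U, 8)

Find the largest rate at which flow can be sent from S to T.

Augment S→P→U→T: bottleneck 4, flow now 4.
Augment S→Q→W→T: bottleneck 8, flow now 12.
Augment S→R→V→T: bottleneck 6, flow now 18.
Augment S→R→U→P→V→T: bottleneck 4, flow now 22. (uses reverse residual edge)
No augmenting path remains; maximum flow = 22.
In the residual graph, reachable from S: {S, Q, R, U, W}.
Min-cut edges: S→P (4), R→V (6), U→T (4), W→T (8); capacity 4 + 6 + 4 + 8 = 22.
This cut is saturated, so no flow can exceed 22.

22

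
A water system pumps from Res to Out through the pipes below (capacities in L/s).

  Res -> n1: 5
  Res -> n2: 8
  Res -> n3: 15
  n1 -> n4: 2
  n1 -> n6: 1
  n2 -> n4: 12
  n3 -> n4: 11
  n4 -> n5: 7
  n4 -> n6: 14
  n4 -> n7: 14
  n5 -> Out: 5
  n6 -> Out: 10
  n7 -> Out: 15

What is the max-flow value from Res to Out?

Augment Res→n1→n6→Out: bottleneck 1, flow now 1.
Augment Res→n1→n4→n5→Out: bottleneck 2, flow now 3.
Augment Res→n2→n4→n5→Out: bottleneck 3, flow now 6.
Augment Res→n2→n4→n6→Out: bottleneck 5, flow now 11.
Augment Res→n3→n4→n6→Out: bottleneck 4, flow now 15.
Augment Res→n3→n4→n7→Out: bottleneck 7, flow now 22.
No augmenting path remains; maximum flow = 22.
In the residual graph, reachable from Res: {Res, n1, n3}.
Min-cut edges: Res→n2 (8), n1→n4 (2), n1→n6 (1), n3→n4 (11); capacity 8 + 2 + 1 + 11 = 22.
This cut is saturated, so no flow can exceed 22.

22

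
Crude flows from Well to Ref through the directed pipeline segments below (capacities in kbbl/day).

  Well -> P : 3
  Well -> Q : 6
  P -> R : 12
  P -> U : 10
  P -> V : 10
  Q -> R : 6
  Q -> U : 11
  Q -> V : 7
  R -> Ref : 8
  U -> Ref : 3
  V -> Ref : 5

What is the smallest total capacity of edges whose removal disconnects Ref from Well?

9

Augment Well→P→R→Ref: bottleneck 3, flow now 3.
Augment Well→Q→R→Ref: bottleneck 5, flow now 8.
Augment Well→Q→U→Ref: bottleneck 1, flow now 9.
No augmenting path remains; maximum flow = 9.
By max-flow min-cut, the minimum cut capacity equals the max flow.
In the residual graph, reachable from Well: {Well}.
Min-cut edges: Well→P (3), Well→Q (6); capacity 3 + 6 = 9.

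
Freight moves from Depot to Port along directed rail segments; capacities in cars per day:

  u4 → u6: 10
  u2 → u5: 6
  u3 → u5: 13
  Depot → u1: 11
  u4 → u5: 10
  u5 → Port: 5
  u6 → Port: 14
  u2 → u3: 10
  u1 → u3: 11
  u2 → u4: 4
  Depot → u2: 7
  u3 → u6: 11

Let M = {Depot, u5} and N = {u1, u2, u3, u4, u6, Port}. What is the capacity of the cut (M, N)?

23

Edges leaving {Depot, u5}: Depot→u1 (11), Depot→u2 (7), u5→Port (5).
Cut capacity = 11 + 7 + 5 = 23.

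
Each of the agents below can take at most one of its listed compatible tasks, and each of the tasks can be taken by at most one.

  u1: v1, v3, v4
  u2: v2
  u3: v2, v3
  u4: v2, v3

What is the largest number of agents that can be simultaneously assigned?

Unit-capacity flow: source→left, listed edges, right→sink; max matching = max flow.
Augmenting path u1→v1 (+1); matched 1.
Augmenting path u2→v2 (+1); matched 2.
Augmenting path u3→v3 (+1); matched 3.
No augmenting path remains; maximum matching = 3.
König certificate: {u1, v2, v3} is a vertex cover of size 3 (every listed pair touches it), so no matching can be larger.

3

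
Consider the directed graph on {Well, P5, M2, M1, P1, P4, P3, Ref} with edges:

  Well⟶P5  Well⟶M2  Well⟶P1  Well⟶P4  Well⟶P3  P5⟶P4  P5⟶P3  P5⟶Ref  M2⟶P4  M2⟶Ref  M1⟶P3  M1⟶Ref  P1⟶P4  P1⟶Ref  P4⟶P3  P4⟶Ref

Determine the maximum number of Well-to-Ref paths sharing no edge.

Assign every edge capacity 1; by Menger, the answer equals the max flow.
Path Well→P5→Ref (+1); total 1.
Path Well→M2→Ref (+1); total 2.
Path Well→P1→Ref (+1); total 3.
Path Well→P4→Ref (+1); total 4.
No residual Well→Ref path; max flow = 4.
Certifying cut of size 4: {Well→M2, Well→P1, Well→P4, Well→P5}.

4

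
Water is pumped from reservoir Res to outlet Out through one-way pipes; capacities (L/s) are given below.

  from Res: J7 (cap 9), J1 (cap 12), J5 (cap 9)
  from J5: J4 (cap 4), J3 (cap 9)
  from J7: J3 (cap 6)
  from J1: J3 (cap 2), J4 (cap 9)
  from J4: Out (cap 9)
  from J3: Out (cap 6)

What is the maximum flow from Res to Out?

Augment Res→J5→J4→Out: bottleneck 4, flow now 4.
Augment Res→J5→J3→Out: bottleneck 5, flow now 9.
Augment Res→J7→J3→Out: bottleneck 1, flow now 10.
Augment Res→J1→J4→Out: bottleneck 5, flow now 15.
No augmenting path remains; maximum flow = 15.
In the residual graph, reachable from Res: {Res, J5, J7, J1, J4, J3}.
Min-cut edges: J4→Out (9), J3→Out (6); capacity 9 + 6 = 15.
This cut is saturated, so no flow can exceed 15.

15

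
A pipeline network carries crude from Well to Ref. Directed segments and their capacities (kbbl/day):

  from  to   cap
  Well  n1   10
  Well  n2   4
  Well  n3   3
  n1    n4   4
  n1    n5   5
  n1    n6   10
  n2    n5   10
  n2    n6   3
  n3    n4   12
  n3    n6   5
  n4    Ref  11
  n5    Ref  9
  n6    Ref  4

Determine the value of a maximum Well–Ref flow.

17

Augment Well→n1→n4→Ref: bottleneck 4, flow now 4.
Augment Well→n1→n5→Ref: bottleneck 5, flow now 9.
Augment Well→n1→n6→Ref: bottleneck 1, flow now 10.
Augment Well→n2→n5→Ref: bottleneck 4, flow now 14.
Augment Well→n3→n4→Ref: bottleneck 3, flow now 17.
No augmenting path remains; maximum flow = 17.
In the residual graph, reachable from Well: {Well}.
Min-cut edges: Well→n1 (10), Well→n2 (4), Well→n3 (3); capacity 10 + 4 + 3 = 17.
This cut is saturated, so no flow can exceed 17.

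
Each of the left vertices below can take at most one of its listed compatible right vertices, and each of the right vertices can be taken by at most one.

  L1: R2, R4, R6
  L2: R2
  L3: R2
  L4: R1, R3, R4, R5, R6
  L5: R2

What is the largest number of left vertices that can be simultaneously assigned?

Unit-capacity flow: source→left, listed edges, right→sink; max matching = max flow.
Augmenting path L1→R2 (+1); matched 1.
Augmenting path L4→R1 (+1); matched 2.
Augmenting path L2→R2→L1→R4 (+1); matched 3.
No augmenting path remains; maximum matching = 3.
König certificate: {L1, L4, R2} is a vertex cover of size 3 (every listed pair touches it), so no matching can be larger.

3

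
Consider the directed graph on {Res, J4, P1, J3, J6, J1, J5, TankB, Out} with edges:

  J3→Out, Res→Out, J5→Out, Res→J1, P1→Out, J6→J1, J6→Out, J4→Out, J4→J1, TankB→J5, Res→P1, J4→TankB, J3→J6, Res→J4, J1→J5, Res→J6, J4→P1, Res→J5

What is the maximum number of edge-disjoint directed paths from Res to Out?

Assign every edge capacity 1; by Menger, the answer equals the max flow.
Path Res→Out (+1); total 1.
Path Res→J4→Out (+1); total 2.
Path Res→P1→Out (+1); total 3.
Path Res→J6→Out (+1); total 4.
Path Res→J5→Out (+1); total 5.
No residual Res→Out path; max flow = 5.
Certifying cut of size 5: {J5→Out, Res→J4, Res→J6, Res→Out, Res→P1}.

5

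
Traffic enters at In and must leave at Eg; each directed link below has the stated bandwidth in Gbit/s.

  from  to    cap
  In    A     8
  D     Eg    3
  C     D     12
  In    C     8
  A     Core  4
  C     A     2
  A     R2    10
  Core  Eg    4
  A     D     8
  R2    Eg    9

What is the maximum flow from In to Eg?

Augment In→C→D→Eg: bottleneck 3, flow now 3.
Augment In→A→Core→Eg: bottleneck 4, flow now 7.
Augment In→A→R2→Eg: bottleneck 4, flow now 11.
Augment In→C→A→R2→Eg: bottleneck 2, flow now 13.
No augmenting path remains; maximum flow = 13.
In the residual graph, reachable from In: {In, C, D}.
Min-cut edges: In→A (8), C→A (2), D→Eg (3); capacity 8 + 2 + 3 = 13.
This cut is saturated, so no flow can exceed 13.

13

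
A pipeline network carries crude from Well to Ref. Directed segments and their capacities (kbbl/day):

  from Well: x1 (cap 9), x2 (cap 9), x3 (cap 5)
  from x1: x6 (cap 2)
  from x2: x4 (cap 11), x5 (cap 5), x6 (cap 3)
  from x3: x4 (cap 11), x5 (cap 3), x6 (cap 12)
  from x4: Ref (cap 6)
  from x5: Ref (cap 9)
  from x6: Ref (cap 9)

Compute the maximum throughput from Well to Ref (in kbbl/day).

16

Augment Well→x1→x6→Ref: bottleneck 2, flow now 2.
Augment Well→x2→x4→Ref: bottleneck 6, flow now 8.
Augment Well→x2→x5→Ref: bottleneck 3, flow now 11.
Augment Well→x3→x5→Ref: bottleneck 3, flow now 14.
Augment Well→x3→x6→Ref: bottleneck 2, flow now 16.
No augmenting path remains; maximum flow = 16.
In the residual graph, reachable from Well: {Well, x1}.
Min-cut edges: Well→x2 (9), Well→x3 (5), x1→x6 (2); capacity 9 + 5 + 2 = 16.
This cut is saturated, so no flow can exceed 16.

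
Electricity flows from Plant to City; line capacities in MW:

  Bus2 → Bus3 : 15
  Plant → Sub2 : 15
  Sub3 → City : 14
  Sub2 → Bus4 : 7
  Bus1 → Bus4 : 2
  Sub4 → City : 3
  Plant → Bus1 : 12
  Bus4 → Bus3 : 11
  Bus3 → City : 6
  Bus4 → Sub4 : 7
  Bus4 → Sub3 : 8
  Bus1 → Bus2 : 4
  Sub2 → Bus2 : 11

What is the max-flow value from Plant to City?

Augment Plant→Sub2→Bus4→Sub4→City: bottleneck 3, flow now 3.
Augment Plant→Sub2→Bus4→Bus3→City: bottleneck 4, flow now 7.
Augment Plant→Sub2→Bus2→Bus3→City: bottleneck 2, flow now 9.
Augment Plant→Bus1→Bus4→Sub3→City: bottleneck 2, flow now 11.
Augment Plant→Sub2→Bus2→Bus3→Bus4→Sub3→City: bottleneck 4, flow now 15. (uses reverse residual edge)
No augmenting path remains; maximum flow = 15.
In the residual graph, reachable from Plant: {Plant, Sub2, Bus1, Bus2, Bus3}.
Min-cut edges: Sub2→Bus4 (7), Bus1→Bus4 (2), Bus3→City (6); capacity 7 + 2 + 6 = 15.
This cut is saturated, so no flow can exceed 15.

15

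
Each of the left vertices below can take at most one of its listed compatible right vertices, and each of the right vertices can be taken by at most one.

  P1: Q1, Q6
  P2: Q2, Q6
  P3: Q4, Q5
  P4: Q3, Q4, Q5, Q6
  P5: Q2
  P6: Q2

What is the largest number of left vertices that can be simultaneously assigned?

Unit-capacity flow: source→left, listed edges, right→sink; max matching = max flow.
Augmenting path P1→Q1 (+1); matched 1.
Augmenting path P2→Q2 (+1); matched 2.
Augmenting path P3→Q4 (+1); matched 3.
Augmenting path P4→Q3 (+1); matched 4.
Augmenting path P5→Q2→P2→Q6 (+1); matched 5.
No augmenting path remains; maximum matching = 5.
König certificate: {P1, P2, P3, P4, Q2} is a vertex cover of size 5 (every listed pair touches it), so no matching can be larger.

5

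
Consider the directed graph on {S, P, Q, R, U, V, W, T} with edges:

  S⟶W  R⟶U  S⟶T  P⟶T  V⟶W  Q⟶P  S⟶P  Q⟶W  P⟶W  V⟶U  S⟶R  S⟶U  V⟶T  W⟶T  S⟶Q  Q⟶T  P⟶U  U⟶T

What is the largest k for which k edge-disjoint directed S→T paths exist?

Assign every edge capacity 1; by Menger, the answer equals the max flow.
Path S→T (+1); total 1.
Path S→P→T (+1); total 2.
Path S→Q→T (+1); total 3.
Path S→U→T (+1); total 4.
Path S→W→T (+1); total 5.
No residual S→T path; max flow = 5.
Certifying cut of size 5: {S→P, S→Q, S→T, S→W, U→T}.

5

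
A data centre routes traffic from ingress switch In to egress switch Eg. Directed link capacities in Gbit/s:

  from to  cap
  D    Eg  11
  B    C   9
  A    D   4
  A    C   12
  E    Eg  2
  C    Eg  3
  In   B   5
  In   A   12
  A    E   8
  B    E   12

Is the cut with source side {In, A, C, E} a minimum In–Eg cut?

Given cut capacity: 5 + 4 + 3 + 2 = 14.
Augment In→A→C→Eg: bottleneck 3, flow now 3.
Augment In→A→D→Eg: bottleneck 4, flow now 7.
Augment In→A→E→Eg: bottleneck 2, flow now 9.
No augmenting path remains; maximum flow = 9.
In the residual graph, reachable from In: {In, A, B, C, E}.
Min-cut edges: A→D (4), C→Eg (3), E→Eg (2); capacity 4 + 3 + 2 = 9.
Cut capacity 14 exceeds the max flow 9, so it is not minimum.

No — its capacity is 14, but the minimum cut has capacity 9.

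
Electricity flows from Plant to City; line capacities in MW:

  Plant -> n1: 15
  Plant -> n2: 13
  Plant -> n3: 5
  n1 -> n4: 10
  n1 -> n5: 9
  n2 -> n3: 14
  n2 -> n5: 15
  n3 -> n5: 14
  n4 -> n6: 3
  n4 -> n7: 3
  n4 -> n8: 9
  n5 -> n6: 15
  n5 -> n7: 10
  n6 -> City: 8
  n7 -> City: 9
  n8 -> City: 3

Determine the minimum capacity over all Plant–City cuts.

Augment Plant→n1→n4→n6→City: bottleneck 3, flow now 3.
Augment Plant→n1→n4→n7→City: bottleneck 3, flow now 6.
Augment Plant→n1→n4→n8→City: bottleneck 3, flow now 9.
Augment Plant→n1→n5→n6→City: bottleneck 5, flow now 14.
Augment Plant→n1→n5→n7→City: bottleneck 1, flow now 15.
Augment Plant→n2→n5→n7→City: bottleneck 5, flow now 20.
No augmenting path remains; maximum flow = 20.
By max-flow min-cut, the minimum cut capacity equals the max flow.
In the residual graph, reachable from Plant: {Plant, n1, n2, n3, n4, n5, n6, n7, n8}.
Min-cut edges: n6→City (8), n7→City (9), n8→City (3); capacity 8 + 9 + 3 = 20.

20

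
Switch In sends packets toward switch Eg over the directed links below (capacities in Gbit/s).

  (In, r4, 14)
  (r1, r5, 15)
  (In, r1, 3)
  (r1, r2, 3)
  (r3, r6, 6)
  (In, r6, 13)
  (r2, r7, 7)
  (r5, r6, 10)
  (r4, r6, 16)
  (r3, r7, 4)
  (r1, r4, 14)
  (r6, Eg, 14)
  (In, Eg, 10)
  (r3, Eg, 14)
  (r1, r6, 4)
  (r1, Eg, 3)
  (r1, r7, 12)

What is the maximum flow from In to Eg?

27

Augment In→Eg: bottleneck 10, flow now 10.
Augment In→r1→Eg: bottleneck 3, flow now 13.
Augment In→r6→Eg: bottleneck 13, flow now 26.
Augment In→r4→r6→Eg: bottleneck 1, flow now 27.
No augmenting path remains; maximum flow = 27.
In the residual graph, reachable from In: {In, r4, r6}.
Min-cut edges: In→r1 (3), In→Eg (10), r6→Eg (14); capacity 3 + 10 + 14 = 27.
This cut is saturated, so no flow can exceed 27.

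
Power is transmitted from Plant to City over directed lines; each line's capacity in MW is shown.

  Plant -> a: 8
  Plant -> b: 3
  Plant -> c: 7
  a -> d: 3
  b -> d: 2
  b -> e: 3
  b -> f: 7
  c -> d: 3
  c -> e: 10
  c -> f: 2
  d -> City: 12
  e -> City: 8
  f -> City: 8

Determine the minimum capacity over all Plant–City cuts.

13

Augment Plant→a→d→City: bottleneck 3, flow now 3.
Augment Plant→b→d→City: bottleneck 2, flow now 5.
Augment Plant→b→e→City: bottleneck 1, flow now 6.
Augment Plant→c→d→City: bottleneck 3, flow now 9.
Augment Plant→c→e→City: bottleneck 4, flow now 13.
No augmenting path remains; maximum flow = 13.
By max-flow min-cut, the minimum cut capacity equals the max flow.
In the residual graph, reachable from Plant: {Plant, a}.
Min-cut edges: Plant→b (3), Plant→c (7), a→d (3); capacity 3 + 7 + 3 = 13.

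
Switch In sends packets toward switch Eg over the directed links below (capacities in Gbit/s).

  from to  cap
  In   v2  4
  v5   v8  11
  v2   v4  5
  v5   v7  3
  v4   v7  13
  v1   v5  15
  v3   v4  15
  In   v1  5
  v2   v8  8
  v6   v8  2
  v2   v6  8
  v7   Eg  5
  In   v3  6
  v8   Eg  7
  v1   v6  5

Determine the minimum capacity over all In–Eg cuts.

Augment In→v2→v8→Eg: bottleneck 4, flow now 4.
Augment In→v1→v5→v7→Eg: bottleneck 3, flow now 7.
Augment In→v1→v5→v8→Eg: bottleneck 2, flow now 9.
Augment In→v3→v4→v7→Eg: bottleneck 2, flow now 11.
Augment In→v3→v4→v7→v5→v8→Eg: bottleneck 1, flow now 12. (uses reverse residual edge)
No augmenting path remains; maximum flow = 12.
By max-flow min-cut, the minimum cut capacity equals the max flow.
In the residual graph, reachable from In: {In, v1, v2, v3, v4, v5, v6, v7, v8}.
Min-cut edges: v7→Eg (5), v8→Eg (7); capacity 5 + 7 = 12.

12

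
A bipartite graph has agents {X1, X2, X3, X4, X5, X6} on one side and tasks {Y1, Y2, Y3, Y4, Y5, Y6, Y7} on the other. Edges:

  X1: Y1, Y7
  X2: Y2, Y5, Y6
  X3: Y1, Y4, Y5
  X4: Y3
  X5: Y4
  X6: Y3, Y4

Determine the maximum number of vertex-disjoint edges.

5

Unit-capacity flow: source→left, listed edges, right→sink; max matching = max flow.
Augmenting path X1→Y1 (+1); matched 1.
Augmenting path X2→Y2 (+1); matched 2.
Augmenting path X3→Y4 (+1); matched 3.
Augmenting path X4→Y3 (+1); matched 4.
Augmenting path X5→Y4→X3→Y5 (+1); matched 5.
No augmenting path remains; maximum matching = 5.
König certificate: {X1, X2, X3, Y3, Y4} is a vertex cover of size 5 (every listed pair touches it), so no matching can be larger.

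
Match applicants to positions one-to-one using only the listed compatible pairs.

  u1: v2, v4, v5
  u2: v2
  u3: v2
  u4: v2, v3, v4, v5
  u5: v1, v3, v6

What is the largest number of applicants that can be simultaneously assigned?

Unit-capacity flow: source→left, listed edges, right→sink; max matching = max flow.
Augmenting path u1→v2 (+1); matched 1.
Augmenting path u4→v3 (+1); matched 2.
Augmenting path u5→v1 (+1); matched 3.
Augmenting path u2→v2→u1→v4 (+1); matched 4.
No augmenting path remains; maximum matching = 4.
König certificate: {u1, u4, u5, v2} is a vertex cover of size 4 (every listed pair touches it), so no matching can be larger.

4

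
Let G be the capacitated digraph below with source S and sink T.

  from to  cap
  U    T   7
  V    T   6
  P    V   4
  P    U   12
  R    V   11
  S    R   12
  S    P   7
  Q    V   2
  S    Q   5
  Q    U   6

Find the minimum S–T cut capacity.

Augment S→P→U→T: bottleneck 7, flow now 7.
Augment S→Q→V→T: bottleneck 2, flow now 9.
Augment S→R→V→T: bottleneck 4, flow now 13.
No augmenting path remains; maximum flow = 13.
By max-flow min-cut, the minimum cut capacity equals the max flow.
In the residual graph, reachable from S: {S, P, Q, R, U, V}.
Min-cut edges: U→T (7), V→T (6); capacity 7 + 6 = 13.

13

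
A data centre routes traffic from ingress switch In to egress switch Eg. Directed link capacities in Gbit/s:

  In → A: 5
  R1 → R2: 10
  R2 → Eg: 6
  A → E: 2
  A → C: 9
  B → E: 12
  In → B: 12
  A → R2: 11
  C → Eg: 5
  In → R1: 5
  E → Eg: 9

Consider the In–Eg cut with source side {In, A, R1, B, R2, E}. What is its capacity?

Edges leaving {In, A, R1, B, R2, E}: A→C (9), R2→Eg (6), E→Eg (9).
Cut capacity = 9 + 6 + 9 = 24.

24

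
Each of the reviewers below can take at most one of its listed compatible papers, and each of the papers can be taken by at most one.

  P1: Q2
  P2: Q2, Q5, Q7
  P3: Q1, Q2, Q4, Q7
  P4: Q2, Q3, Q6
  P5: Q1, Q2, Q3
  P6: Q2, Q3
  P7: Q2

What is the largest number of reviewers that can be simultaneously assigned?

Unit-capacity flow: source→left, listed edges, right→sink; max matching = max flow.
Augmenting path P1→Q2 (+1); matched 1.
Augmenting path P2→Q5 (+1); matched 2.
Augmenting path P3→Q1 (+1); matched 3.
Augmenting path P4→Q3 (+1); matched 4.
Augmenting path P5→Q1→P3→Q4 (+1); matched 5.
Augmenting path P6→Q3→P4→Q6 (+1); matched 6.
No augmenting path remains; maximum matching = 6.
König certificate: {P2, P3, P4, P5, P6, Q2} is a vertex cover of size 6 (every listed pair touches it), so no matching can be larger.

6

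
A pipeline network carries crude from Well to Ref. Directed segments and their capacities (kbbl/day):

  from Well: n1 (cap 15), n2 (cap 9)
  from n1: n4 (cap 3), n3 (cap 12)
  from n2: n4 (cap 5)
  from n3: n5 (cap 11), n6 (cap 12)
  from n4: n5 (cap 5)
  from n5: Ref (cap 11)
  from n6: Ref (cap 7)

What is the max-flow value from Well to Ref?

17

Augment Well→n1→n3→n5→Ref: bottleneck 11, flow now 11.
Augment Well→n1→n3→n6→Ref: bottleneck 1, flow now 12.
Augment Well→n1→n4→n5→n3→n6→Ref: bottleneck 3, flow now 15. (uses reverse residual edge)
Augment Well→n2→n4→n5→n3→n6→Ref: bottleneck 2, flow now 17. (uses reverse residual edge)
No augmenting path remains; maximum flow = 17.
In the residual graph, reachable from Well: {Well, n1, n2, n4}.
Min-cut edges: n1→n3 (12), n4→n5 (5); capacity 12 + 5 = 17.
This cut is saturated, so no flow can exceed 17.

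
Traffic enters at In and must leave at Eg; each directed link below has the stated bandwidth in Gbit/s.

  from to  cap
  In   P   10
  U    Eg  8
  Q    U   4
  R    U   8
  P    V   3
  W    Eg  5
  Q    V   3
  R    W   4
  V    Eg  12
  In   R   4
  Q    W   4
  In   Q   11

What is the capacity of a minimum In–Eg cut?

18

Augment In→P→V→Eg: bottleneck 3, flow now 3.
Augment In→Q→U→Eg: bottleneck 4, flow now 7.
Augment In→Q→V→Eg: bottleneck 3, flow now 10.
Augment In→Q→W→Eg: bottleneck 4, flow now 14.
Augment In→R→U→Eg: bottleneck 4, flow now 18.
No augmenting path remains; maximum flow = 18.
By max-flow min-cut, the minimum cut capacity equals the max flow.
In the residual graph, reachable from In: {In, P}.
Min-cut edges: In→Q (11), In→R (4), P→V (3); capacity 11 + 4 + 3 = 18.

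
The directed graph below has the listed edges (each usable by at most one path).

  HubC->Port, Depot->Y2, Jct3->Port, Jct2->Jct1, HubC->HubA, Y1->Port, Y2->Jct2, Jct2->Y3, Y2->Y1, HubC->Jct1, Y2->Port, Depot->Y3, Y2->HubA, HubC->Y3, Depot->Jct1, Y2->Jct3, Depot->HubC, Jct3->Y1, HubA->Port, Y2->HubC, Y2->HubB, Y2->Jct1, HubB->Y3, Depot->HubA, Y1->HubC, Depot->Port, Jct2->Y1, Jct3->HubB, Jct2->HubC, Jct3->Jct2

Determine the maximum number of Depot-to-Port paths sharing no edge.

Assign every edge capacity 1; by Menger, the answer equals the max flow.
Path Depot→Port (+1); total 1.
Path Depot→Y2→Port (+1); total 2.
Path Depot→HubC→Port (+1); total 3.
Path Depot→HubA→Port (+1); total 4.
No residual Depot→Port path; max flow = 4.
Certifying cut of size 4: {Depot→HubA, Depot→HubC, Depot→Port, Depot→Y2}.

4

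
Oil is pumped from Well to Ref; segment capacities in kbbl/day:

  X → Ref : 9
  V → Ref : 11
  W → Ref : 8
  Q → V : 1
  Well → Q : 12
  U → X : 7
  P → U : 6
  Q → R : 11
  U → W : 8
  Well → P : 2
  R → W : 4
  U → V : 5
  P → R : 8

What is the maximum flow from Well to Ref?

7

Augment Well→Q→V→Ref: bottleneck 1, flow now 1.
Augment Well→P→R→W→Ref: bottleneck 2, flow now 3.
Augment Well→Q→R→W→Ref: bottleneck 2, flow now 5.
Augment Well→Q→R→P→U→V→Ref: bottleneck 2, flow now 7. (uses reverse residual edge)
No augmenting path remains; maximum flow = 7.
In the residual graph, reachable from Well: {Well, Q, R}.
Min-cut edges: Well→P (2), Q→V (1), R→W (4); capacity 2 + 1 + 4 = 7.
This cut is saturated, so no flow can exceed 7.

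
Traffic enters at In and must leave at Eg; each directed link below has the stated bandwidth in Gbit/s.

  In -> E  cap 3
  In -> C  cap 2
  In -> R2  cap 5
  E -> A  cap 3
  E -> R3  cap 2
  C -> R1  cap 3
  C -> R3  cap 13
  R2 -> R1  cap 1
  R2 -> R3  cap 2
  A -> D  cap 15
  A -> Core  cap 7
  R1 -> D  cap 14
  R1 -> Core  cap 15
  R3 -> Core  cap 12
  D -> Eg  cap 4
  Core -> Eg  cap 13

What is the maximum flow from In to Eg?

Augment In→E→A→D→Eg: bottleneck 3, flow now 3.
Augment In→C→R1→D→Eg: bottleneck 1, flow now 4.
Augment In→C→R1→Core→Eg: bottleneck 1, flow now 5.
Augment In→R2→R1→Core→Eg: bottleneck 1, flow now 6.
Augment In→R2→R3→Core→Eg: bottleneck 2, flow now 8.
No augmenting path remains; maximum flow = 8.
In the residual graph, reachable from In: {In, R2}.
Min-cut edges: In→E (3), In→C (2), R2→R1 (1), R2→R3 (2); capacity 3 + 2 + 1 + 2 = 8.
This cut is saturated, so no flow can exceed 8.

8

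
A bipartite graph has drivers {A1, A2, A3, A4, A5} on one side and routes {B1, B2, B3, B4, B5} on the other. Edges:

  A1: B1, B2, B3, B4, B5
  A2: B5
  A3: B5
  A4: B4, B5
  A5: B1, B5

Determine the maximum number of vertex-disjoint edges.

Unit-capacity flow: source→left, listed edges, right→sink; max matching = max flow.
Augmenting path A1→B1 (+1); matched 1.
Augmenting path A2→B5 (+1); matched 2.
Augmenting path A4→B4 (+1); matched 3.
Augmenting path A5→B1→A1→B2 (+1); matched 4.
No augmenting path remains; maximum matching = 4.
König certificate: {A1, A4, A5, B5} is a vertex cover of size 4 (every listed pair touches it), so no matching can be larger.

4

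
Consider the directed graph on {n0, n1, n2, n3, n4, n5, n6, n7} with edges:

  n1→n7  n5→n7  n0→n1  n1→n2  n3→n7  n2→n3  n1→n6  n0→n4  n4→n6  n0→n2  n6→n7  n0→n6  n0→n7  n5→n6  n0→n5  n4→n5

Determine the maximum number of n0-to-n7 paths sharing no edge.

5

Assign every edge capacity 1; by Menger, the answer equals the max flow.
Path n0→n7 (+1); total 1.
Path n0→n1→n7 (+1); total 2.
Path n0→n5→n7 (+1); total 3.
Path n0→n6→n7 (+1); total 4.
Path n0→n2→n3→n7 (+1); total 5.
No residual n0→n7 path; max flow = 5.
Certifying cut of size 5: {n0→n1, n0→n2, n0→n7, n5→n7, n6→n7}.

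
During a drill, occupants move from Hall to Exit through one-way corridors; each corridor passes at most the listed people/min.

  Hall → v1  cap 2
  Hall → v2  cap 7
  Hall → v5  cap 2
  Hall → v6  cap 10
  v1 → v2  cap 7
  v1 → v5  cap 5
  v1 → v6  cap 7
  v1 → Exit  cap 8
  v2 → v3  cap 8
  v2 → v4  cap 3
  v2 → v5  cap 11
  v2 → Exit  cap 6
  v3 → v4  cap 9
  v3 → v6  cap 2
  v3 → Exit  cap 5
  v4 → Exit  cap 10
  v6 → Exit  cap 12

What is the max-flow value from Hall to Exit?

Augment Hall→v1→Exit: bottleneck 2, flow now 2.
Augment Hall→v2→Exit: bottleneck 6, flow now 8.
Augment Hall→v6→Exit: bottleneck 10, flow now 18.
Augment Hall→v2→v3→Exit: bottleneck 1, flow now 19.
No augmenting path remains; maximum flow = 19.
In the residual graph, reachable from Hall: {Hall, v5}.
Min-cut edges: Hall→v1 (2), Hall→v2 (7), Hall→v6 (10); capacity 2 + 7 + 10 = 19.
This cut is saturated, so no flow can exceed 19.

19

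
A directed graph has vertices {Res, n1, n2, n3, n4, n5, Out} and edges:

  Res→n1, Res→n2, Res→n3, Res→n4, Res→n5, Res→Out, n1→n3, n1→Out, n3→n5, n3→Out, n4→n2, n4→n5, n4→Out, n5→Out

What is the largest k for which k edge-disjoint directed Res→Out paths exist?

5

Assign every edge capacity 1; by Menger, the answer equals the max flow.
Path Res→Out (+1); total 1.
Path Res→n1→Out (+1); total 2.
Path Res→n3→Out (+1); total 3.
Path Res→n4→Out (+1); total 4.
Path Res→n5→Out (+1); total 5.
No residual Res→Out path; max flow = 5.
Certifying cut of size 5: {Res→Out, Res→n1, Res→n3, Res→n4, Res→n5}.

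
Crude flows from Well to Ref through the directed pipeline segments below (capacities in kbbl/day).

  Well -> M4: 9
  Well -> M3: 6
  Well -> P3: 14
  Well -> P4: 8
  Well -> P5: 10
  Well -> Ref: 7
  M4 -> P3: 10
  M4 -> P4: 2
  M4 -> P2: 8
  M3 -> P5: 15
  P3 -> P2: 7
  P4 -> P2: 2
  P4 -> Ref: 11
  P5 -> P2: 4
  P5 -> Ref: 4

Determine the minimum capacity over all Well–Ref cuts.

21

Augment Well→Ref: bottleneck 7, flow now 7.
Augment Well→P4→Ref: bottleneck 8, flow now 15.
Augment Well→P5→Ref: bottleneck 4, flow now 19.
Augment Well→M4→P4→Ref: bottleneck 2, flow now 21.
No augmenting path remains; maximum flow = 21.
By max-flow min-cut, the minimum cut capacity equals the max flow.
In the residual graph, reachable from Well: {Well, M4, M3, P3, P5, P2}.
Min-cut edges: Well→P4 (8), Well→Ref (7), M4→P4 (2), P5→Ref (4); capacity 8 + 7 + 2 + 4 = 21.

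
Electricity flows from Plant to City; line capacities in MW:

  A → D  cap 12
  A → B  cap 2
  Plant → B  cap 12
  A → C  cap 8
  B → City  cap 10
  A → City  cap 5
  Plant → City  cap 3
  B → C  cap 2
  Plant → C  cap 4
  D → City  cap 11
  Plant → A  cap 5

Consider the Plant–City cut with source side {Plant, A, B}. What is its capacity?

Edges leaving {Plant, A, B}: Plant→C (4), Plant→City (3), A→C (8), A→D (12), A→City (5), B→C (2), B→City (10).
Cut capacity = 4 + 3 + 8 + 12 + 5 + 2 + 10 = 44.

44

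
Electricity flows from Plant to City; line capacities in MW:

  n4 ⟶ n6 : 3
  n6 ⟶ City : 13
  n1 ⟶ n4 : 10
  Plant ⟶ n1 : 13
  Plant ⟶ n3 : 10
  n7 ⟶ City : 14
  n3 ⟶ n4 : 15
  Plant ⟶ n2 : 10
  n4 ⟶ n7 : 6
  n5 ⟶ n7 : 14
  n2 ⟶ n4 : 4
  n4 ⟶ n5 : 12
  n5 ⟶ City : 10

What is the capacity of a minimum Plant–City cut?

21

Augment Plant→n1→n4→n5→City: bottleneck 10, flow now 10.
Augment Plant→n2→n4→n6→City: bottleneck 3, flow now 13.
Augment Plant→n2→n4→n7→City: bottleneck 1, flow now 14.
Augment Plant→n3→n4→n7→City: bottleneck 5, flow now 19.
Augment Plant→n3→n4→n5→n7→City: bottleneck 2, flow now 21.
No augmenting path remains; maximum flow = 21.
By max-flow min-cut, the minimum cut capacity equals the max flow.
In the residual graph, reachable from Plant: {Plant, n1, n2, n3, n4}.
Min-cut edges: n4→n5 (12), n4→n6 (3), n4→n7 (6); capacity 12 + 3 + 6 = 21.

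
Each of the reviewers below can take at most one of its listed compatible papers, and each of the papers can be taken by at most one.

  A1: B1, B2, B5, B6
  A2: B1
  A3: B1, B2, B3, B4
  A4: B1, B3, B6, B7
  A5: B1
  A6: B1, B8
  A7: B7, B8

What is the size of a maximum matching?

Unit-capacity flow: source→left, listed edges, right→sink; max matching = max flow.
Augmenting path A1→B1 (+1); matched 1.
Augmenting path A3→B2 (+1); matched 2.
Augmenting path A4→B3 (+1); matched 3.
Augmenting path A6→B8 (+1); matched 4.
Augmenting path A7→B7 (+1); matched 5.
Augmenting path A2→B1→A1→B5 (+1); matched 6.
No augmenting path remains; maximum matching = 6.
König certificate: {A1, A3, A4, A6, A7, B1} is a vertex cover of size 6 (every listed pair touches it), so no matching can be larger.

6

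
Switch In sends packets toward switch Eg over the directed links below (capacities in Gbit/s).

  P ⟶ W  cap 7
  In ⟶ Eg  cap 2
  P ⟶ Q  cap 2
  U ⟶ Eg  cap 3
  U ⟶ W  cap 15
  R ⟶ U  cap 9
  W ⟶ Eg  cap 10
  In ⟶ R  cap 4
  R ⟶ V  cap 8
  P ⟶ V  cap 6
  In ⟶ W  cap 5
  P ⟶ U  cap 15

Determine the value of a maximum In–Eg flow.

11

Augment In→Eg: bottleneck 2, flow now 2.
Augment In→W→Eg: bottleneck 5, flow now 7.
Augment In→R→U→Eg: bottleneck 3, flow now 10.
Augment In→R→U→W→Eg: bottleneck 1, flow now 11.
No augmenting path remains; maximum flow = 11.
In the residual graph, reachable from In: {In}.
Min-cut edges: In→R (4), In→W (5), In→Eg (2); capacity 4 + 5 + 2 = 11.
This cut is saturated, so no flow can exceed 11.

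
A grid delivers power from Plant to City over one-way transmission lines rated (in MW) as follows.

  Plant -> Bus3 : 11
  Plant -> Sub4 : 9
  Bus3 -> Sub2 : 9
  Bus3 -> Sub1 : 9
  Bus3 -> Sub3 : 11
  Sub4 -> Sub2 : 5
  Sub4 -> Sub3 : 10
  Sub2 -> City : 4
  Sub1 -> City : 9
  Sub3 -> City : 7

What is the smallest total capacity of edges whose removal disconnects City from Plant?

Augment Plant→Bus3→Sub2→City: bottleneck 4, flow now 4.
Augment Plant→Bus3→Sub1→City: bottleneck 7, flow now 11.
Augment Plant→Sub4→Sub3→City: bottleneck 7, flow now 18.
Augment Plant→Sub4→Sub2→Bus3→Sub1→City: bottleneck 2, flow now 20. (uses reverse residual edge)
No augmenting path remains; maximum flow = 20.
By max-flow min-cut, the minimum cut capacity equals the max flow.
In the residual graph, reachable from Plant: {Plant}.
Min-cut edges: Plant→Bus3 (11), Plant→Sub4 (9); capacity 11 + 9 = 20.

20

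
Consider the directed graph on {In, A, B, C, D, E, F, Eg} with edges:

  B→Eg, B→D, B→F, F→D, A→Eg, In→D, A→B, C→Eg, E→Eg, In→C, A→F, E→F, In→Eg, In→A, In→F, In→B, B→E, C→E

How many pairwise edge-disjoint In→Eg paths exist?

Assign every edge capacity 1; by Menger, the answer equals the max flow.
Path In→Eg (+1); total 1.
Path In→A→Eg (+1); total 2.
Path In→B→Eg (+1); total 3.
Path In→C→Eg (+1); total 4.
No residual In→Eg path; max flow = 4.
Certifying cut of size 4: {In→A, In→B, In→C, In→Eg}.

4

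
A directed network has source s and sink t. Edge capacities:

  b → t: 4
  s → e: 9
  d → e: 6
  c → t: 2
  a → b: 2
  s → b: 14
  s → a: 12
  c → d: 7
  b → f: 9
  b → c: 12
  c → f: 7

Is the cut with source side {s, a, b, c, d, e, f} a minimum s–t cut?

Given cut capacity: 4 + 2 = 6.
Augment s→b→t: bottleneck 4, flow now 4.
Augment s→b→c→t: bottleneck 2, flow now 6.
No augmenting path remains; maximum flow = 6.
Cut capacity 6 equals the max flow, so it is a minimum cut.

Yes — it is a minimum cut (capacity 6).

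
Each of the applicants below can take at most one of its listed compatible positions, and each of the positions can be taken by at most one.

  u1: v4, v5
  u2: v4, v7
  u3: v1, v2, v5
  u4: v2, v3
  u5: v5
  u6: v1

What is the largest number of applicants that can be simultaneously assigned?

Unit-capacity flow: source→left, listed edges, right→sink; max matching = max flow.
Augmenting path u1→v4 (+1); matched 1.
Augmenting path u2→v7 (+1); matched 2.
Augmenting path u3→v1 (+1); matched 3.
Augmenting path u4→v2 (+1); matched 4.
Augmenting path u5→v5 (+1); matched 5.
Augmenting path u6→v1→u3→v2→u4→v3 (+1); matched 6.
No augmenting path remains; maximum matching = 6.
König certificate: {u1, u2, u3, u4, u5, u6} is a vertex cover of size 6 (every listed pair touches it), so no matching can be larger.

6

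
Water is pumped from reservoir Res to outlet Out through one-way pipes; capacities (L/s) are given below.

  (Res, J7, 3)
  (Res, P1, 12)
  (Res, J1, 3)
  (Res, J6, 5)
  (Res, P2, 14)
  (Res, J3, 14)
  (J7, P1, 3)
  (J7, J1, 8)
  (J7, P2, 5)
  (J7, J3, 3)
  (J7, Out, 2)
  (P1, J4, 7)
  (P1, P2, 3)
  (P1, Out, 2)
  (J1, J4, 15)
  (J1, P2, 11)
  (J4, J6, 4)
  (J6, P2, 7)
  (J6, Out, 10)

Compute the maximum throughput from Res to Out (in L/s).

13

Augment Res→J7→Out: bottleneck 2, flow now 2.
Augment Res→P1→Out: bottleneck 2, flow now 4.
Augment Res→J6→Out: bottleneck 5, flow now 9.
Augment Res→P1→J4→J6→Out: bottleneck 4, flow now 13.
No augmenting path remains; maximum flow = 13.
In the residual graph, reachable from Res: {Res, J7, P1, J1, J4, P2, J3}.
Min-cut edges: Res→J6 (5), J7→Out (2), P1→Out (2), J4→J6 (4); capacity 5 + 2 + 2 + 4 = 13.
This cut is saturated, so no flow can exceed 13.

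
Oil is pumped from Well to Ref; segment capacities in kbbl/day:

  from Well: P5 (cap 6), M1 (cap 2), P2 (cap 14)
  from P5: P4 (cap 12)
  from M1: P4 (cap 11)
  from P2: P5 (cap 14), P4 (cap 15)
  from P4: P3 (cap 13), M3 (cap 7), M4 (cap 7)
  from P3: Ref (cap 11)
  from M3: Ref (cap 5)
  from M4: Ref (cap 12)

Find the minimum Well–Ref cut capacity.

Augment Well→P5→P4→P3→Ref: bottleneck 6, flow now 6.
Augment Well→M1→P4→P3→Ref: bottleneck 2, flow now 8.
Augment Well→P2→P4→P3→Ref: bottleneck 3, flow now 11.
Augment Well→P2→P4→M3→Ref: bottleneck 5, flow now 16.
Augment Well→P2→P4→M4→Ref: bottleneck 6, flow now 22.
No augmenting path remains; maximum flow = 22.
By max-flow min-cut, the minimum cut capacity equals the max flow.
In the residual graph, reachable from Well: {Well}.
Min-cut edges: Well→P5 (6), Well→M1 (2), Well→P2 (14); capacity 6 + 2 + 14 = 22.

22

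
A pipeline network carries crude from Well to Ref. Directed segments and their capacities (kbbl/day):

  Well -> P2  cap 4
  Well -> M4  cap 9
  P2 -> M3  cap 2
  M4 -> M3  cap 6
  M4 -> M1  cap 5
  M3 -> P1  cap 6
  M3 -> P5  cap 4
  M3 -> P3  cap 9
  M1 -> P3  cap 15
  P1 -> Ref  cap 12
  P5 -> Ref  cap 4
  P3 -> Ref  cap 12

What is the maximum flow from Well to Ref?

Augment Well→P2→M3→P1→Ref: bottleneck 2, flow now 2.
Augment Well→M4→M3→P1→Ref: bottleneck 4, flow now 6.
Augment Well→M4→M3→P5→Ref: bottleneck 2, flow now 8.
Augment Well→M4→M1→P3→Ref: bottleneck 3, flow now 11.
No augmenting path remains; maximum flow = 11.
In the residual graph, reachable from Well: {Well, P2}.
Min-cut edges: Well→M4 (9), P2→M3 (2); capacity 9 + 2 = 11.
This cut is saturated, so no flow can exceed 11.

11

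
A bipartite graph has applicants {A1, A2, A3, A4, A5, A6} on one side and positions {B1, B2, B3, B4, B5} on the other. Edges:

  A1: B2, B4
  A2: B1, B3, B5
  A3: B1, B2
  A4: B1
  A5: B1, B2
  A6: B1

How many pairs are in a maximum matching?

Unit-capacity flow: source→left, listed edges, right→sink; max matching = max flow.
Augmenting path A1→B2 (+1); matched 1.
Augmenting path A2→B1 (+1); matched 2.
Augmenting path A3→B1→A2→B3 (+1); matched 3.
Augmenting path A5→B2→A1→B4 (+1); matched 4.
No augmenting path remains; maximum matching = 4.
König certificate: {A1, A2, B1, B2} is a vertex cover of size 4 (every listed pair touches it), so no matching can be larger.

4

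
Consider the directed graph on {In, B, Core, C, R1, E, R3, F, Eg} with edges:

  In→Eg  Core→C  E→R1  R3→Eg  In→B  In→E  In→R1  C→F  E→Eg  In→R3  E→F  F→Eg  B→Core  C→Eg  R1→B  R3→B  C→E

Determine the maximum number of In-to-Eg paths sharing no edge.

Assign every edge capacity 1; by Menger, the answer equals the max flow.
Path In→Eg (+1); total 1.
Path In→E→Eg (+1); total 2.
Path In→R3→Eg (+1); total 3.
Path In→B→Core→C→Eg (+1); total 4.
No residual In→Eg path; max flow = 4.
Certifying cut of size 4: {B→Core, In→E, In→Eg, In→R3}.

4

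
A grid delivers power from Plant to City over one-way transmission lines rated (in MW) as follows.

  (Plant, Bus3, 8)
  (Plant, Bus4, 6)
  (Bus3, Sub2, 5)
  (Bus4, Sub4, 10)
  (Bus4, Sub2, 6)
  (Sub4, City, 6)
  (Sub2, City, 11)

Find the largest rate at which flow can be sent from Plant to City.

11

Augment Plant→Bus3→Sub2→City: bottleneck 5, flow now 5.
Augment Plant→Bus4→Sub4→City: bottleneck 6, flow now 11.
No augmenting path remains; maximum flow = 11.
In the residual graph, reachable from Plant: {Plant, Bus3}.
Min-cut edges: Plant→Bus4 (6), Bus3→Sub2 (5); capacity 6 + 5 = 11.
This cut is saturated, so no flow can exceed 11.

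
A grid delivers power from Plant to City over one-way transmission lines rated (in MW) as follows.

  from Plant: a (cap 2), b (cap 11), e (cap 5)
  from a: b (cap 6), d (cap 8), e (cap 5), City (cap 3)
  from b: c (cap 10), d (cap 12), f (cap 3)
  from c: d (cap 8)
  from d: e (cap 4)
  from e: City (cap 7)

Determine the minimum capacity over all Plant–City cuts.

Augment Plant→a→City: bottleneck 2, flow now 2.
Augment Plant→e→City: bottleneck 5, flow now 7.
Augment Plant→b→d→e→City: bottleneck 2, flow now 9.
No augmenting path remains; maximum flow = 9.
By max-flow min-cut, the minimum cut capacity equals the max flow.
In the residual graph, reachable from Plant: {Plant, b, c, d, e, f}.
Min-cut edges: Plant→a (2), e→City (7); capacity 2 + 7 = 9.

9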